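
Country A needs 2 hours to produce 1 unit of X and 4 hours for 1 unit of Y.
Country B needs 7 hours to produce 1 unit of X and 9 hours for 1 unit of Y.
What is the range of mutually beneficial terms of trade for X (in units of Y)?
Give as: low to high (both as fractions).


Opportunity cost of X for Country A = hours_X / hours_Y = 2/4 = 1/2 units of Y
Opportunity cost of X for Country B = hours_X / hours_Y = 7/9 = 7/9 units of Y
Terms of trade must be between the two opportunity costs.
Range: 1/2 to 7/9

1/2 to 7/9


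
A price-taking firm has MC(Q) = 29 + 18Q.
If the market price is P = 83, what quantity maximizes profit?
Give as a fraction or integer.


In perfect competition, profit is maximized where P = MC.
83 = 29 + 18Q
54 = 18Q
Q* = 54/18 = 3

3


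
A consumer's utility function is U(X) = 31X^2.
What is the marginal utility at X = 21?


MU = dU/dX = 31*2*X^(2-1)
MU = 62*X^1
At X = 21:
MU = 62 * 21^1
MU = 62 * 21 = 1302

1302


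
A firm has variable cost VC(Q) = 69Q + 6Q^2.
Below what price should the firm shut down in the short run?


AVC(Q) = VC(Q)/Q = 69 + 6Q
AVC is increasing in Q, so minimum AVC is at Q -> 0+.
Min AVC = 69
The firm should shut down if P < 69.

69


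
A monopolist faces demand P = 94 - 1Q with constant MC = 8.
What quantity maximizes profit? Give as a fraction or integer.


TR = P*Q = (94 - 1Q)Q = 94Q - 1Q^2
MR = dTR/dQ = 94 - 2Q
Set MR = MC:
94 - 2Q = 8
86 = 2Q
Q* = 86/2 = 43

43


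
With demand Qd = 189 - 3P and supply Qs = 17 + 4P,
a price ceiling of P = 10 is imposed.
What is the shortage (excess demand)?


At P = 10:
Qd = 189 - 3*10 = 159
Qs = 17 + 4*10 = 57
Shortage = Qd - Qs = 159 - 57 = 102

102


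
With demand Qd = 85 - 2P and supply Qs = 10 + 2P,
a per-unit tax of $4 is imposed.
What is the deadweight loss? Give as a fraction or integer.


Pre-tax equilibrium quantity: Q* = 95/2
Post-tax equilibrium quantity: Q_tax = 87/2
Reduction in quantity: Q* - Q_tax = 4
DWL = (1/2) * tax * (Q* - Q_tax)
DWL = (1/2) * 4 * 4 = 8

8


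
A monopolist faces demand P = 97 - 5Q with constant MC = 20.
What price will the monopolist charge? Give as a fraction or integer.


MR = 97 - 10Q
Set MR = MC: 97 - 10Q = 20
Q* = 77/10
Substitute into demand:
P* = 97 - 5*77/10 = 117/2

117/2


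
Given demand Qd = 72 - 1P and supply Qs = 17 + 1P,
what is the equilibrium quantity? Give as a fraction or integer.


First find equilibrium price:
72 - 1P = 17 + 1P
P* = 55/2 = 55/2
Then substitute into demand:
Q* = 72 - 1 * 55/2 = 89/2

89/2


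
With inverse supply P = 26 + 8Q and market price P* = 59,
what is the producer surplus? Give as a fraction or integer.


Minimum supply price (at Q=0): P_min = 26
Quantity supplied at P* = 59:
Q* = (59 - 26)/8 = 33/8
PS = (1/2) * Q* * (P* - P_min)
PS = (1/2) * 33/8 * (59 - 26)
PS = (1/2) * 33/8 * 33 = 1089/16

1089/16


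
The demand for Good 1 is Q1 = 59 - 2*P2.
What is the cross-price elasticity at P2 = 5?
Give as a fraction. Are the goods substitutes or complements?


dQ1/dP2 = -2
At P2 = 5: Q1 = 59 - 2*5 = 49
Exy = (dQ1/dP2)(P2/Q1) = -2 * 5 / 49 = -10/49
Since Exy < 0, the goods are complements.

-10/49 (complements)


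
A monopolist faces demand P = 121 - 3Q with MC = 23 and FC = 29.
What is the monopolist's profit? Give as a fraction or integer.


MR = MC: 121 - 6Q = 23
Q* = 49/3
P* = 121 - 3*49/3 = 72
Profit = (P* - MC)*Q* - FC
= (72 - 23)*49/3 - 29
= 49*49/3 - 29
= 2401/3 - 29 = 2314/3

2314/3


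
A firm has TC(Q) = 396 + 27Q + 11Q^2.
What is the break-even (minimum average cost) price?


AC(Q) = 396/Q + 27 + 11Q
To minimize: dAC/dQ = -396/Q^2 + 11 = 0
Q^2 = 396/11 = 36
Q* = 6
Min AC = 396/6 + 27 + 11*6
Min AC = 66 + 27 + 66 = 159

159


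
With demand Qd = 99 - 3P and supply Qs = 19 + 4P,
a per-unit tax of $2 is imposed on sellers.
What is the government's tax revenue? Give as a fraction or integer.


With tax on sellers, new supply: Qs' = 19 + 4(P - 2)
= 11 + 4P
New equilibrium quantity:
Q_new = 429/7
Tax revenue = tax * Q_new = 2 * 429/7 = 858/7

858/7


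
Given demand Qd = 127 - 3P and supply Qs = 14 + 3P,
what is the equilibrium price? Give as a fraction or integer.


At equilibrium, Qd = Qs.
127 - 3P = 14 + 3P
127 - 14 = 3P + 3P
113 = 6P
P* = 113/6 = 113/6

113/6


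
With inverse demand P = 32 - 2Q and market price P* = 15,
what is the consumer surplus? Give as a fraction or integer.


Maximum willingness to pay (at Q=0): P_max = 32
Quantity demanded at P* = 15:
Q* = (32 - 15)/2 = 17/2
CS = (1/2) * Q* * (P_max - P*)
CS = (1/2) * 17/2 * (32 - 15)
CS = (1/2) * 17/2 * 17 = 289/4

289/4


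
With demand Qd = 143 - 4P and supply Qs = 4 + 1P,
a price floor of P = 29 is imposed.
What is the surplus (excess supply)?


At P = 29:
Qd = 143 - 4*29 = 27
Qs = 4 + 1*29 = 33
Surplus = Qs - Qd = 33 - 27 = 6

6


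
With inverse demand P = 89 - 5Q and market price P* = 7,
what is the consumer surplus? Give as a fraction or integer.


Maximum willingness to pay (at Q=0): P_max = 89
Quantity demanded at P* = 7:
Q* = (89 - 7)/5 = 82/5
CS = (1/2) * Q* * (P_max - P*)
CS = (1/2) * 82/5 * (89 - 7)
CS = (1/2) * 82/5 * 82 = 3362/5

3362/5


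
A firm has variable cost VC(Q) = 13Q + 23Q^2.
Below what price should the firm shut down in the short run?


AVC(Q) = VC(Q)/Q = 13 + 23Q
AVC is increasing in Q, so minimum AVC is at Q -> 0+.
Min AVC = 13
The firm should shut down if P < 13.

13


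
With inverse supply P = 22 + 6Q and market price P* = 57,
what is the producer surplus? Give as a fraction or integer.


Minimum supply price (at Q=0): P_min = 22
Quantity supplied at P* = 57:
Q* = (57 - 22)/6 = 35/6
PS = (1/2) * Q* * (P* - P_min)
PS = (1/2) * 35/6 * (57 - 22)
PS = (1/2) * 35/6 * 35 = 1225/12

1225/12


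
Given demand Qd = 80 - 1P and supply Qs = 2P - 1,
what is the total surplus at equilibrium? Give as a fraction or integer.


Find equilibrium: 80 - 1P = 2P - 1
80 + 1 = 3P
P* = 81/3 = 27
Q* = 2*27 - 1 = 53
Inverse demand: P = 80 - Q/1, so P_max = 80
Inverse supply: P = 1/2 + Q/2, so P_min = 1/2
CS = (1/2) * 53 * (80 - 27) = 2809/2
PS = (1/2) * 53 * (27 - 1/2) = 2809/4
TS = CS + PS = 2809/2 + 2809/4 = 8427/4

8427/4


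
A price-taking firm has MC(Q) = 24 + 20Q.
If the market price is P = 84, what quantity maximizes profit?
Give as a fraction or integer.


In perfect competition, profit is maximized where P = MC.
84 = 24 + 20Q
60 = 20Q
Q* = 60/20 = 3

3


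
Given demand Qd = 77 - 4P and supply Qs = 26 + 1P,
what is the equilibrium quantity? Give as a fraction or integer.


First find equilibrium price:
77 - 4P = 26 + 1P
P* = 51/5 = 51/5
Then substitute into demand:
Q* = 77 - 4 * 51/5 = 181/5

181/5


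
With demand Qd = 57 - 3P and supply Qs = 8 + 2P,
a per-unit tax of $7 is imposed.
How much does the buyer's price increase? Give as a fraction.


With a per-unit tax, the buyer's price increase depends on relative slopes.
Supply slope: d = 2, Demand slope: b = 3
Buyer's price increase = d * tax / (b + d)
= 2 * 7 / (3 + 2)
= 14 / 5 = 14/5

14/5


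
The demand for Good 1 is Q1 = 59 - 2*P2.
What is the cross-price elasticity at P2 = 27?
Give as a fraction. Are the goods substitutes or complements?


dQ1/dP2 = -2
At P2 = 27: Q1 = 59 - 2*27 = 5
Exy = (dQ1/dP2)(P2/Q1) = -2 * 27 / 5 = -54/5
Since Exy < 0, the goods are complements.

-54/5 (complements)


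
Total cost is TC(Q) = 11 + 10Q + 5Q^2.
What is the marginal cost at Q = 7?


MC = dTC/dQ = 10 + 2*5*Q
At Q = 7:
MC = 10 + 10*7
MC = 10 + 70 = 80

80


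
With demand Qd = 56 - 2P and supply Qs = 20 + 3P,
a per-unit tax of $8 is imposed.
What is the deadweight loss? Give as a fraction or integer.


Pre-tax equilibrium quantity: Q* = 208/5
Post-tax equilibrium quantity: Q_tax = 32
Reduction in quantity: Q* - Q_tax = 48/5
DWL = (1/2) * tax * (Q* - Q_tax)
DWL = (1/2) * 8 * 48/5 = 192/5

192/5


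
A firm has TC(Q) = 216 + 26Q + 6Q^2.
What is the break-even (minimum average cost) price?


AC(Q) = 216/Q + 26 + 6Q
To minimize: dAC/dQ = -216/Q^2 + 6 = 0
Q^2 = 216/6 = 36
Q* = 6
Min AC = 216/6 + 26 + 6*6
Min AC = 36 + 26 + 36 = 98

98


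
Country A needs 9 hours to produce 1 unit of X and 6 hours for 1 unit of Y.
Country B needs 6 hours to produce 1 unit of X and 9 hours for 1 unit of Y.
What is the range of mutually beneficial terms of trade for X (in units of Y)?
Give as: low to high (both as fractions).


Opportunity cost of X for Country A = hours_X / hours_Y = 9/6 = 3/2 units of Y
Opportunity cost of X for Country B = hours_X / hours_Y = 6/9 = 2/3 units of Y
Terms of trade must be between the two opportunity costs.
Range: 2/3 to 3/2

2/3 to 3/2


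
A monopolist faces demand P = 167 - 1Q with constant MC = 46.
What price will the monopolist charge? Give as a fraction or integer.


MR = 167 - 2Q
Set MR = MC: 167 - 2Q = 46
Q* = 121/2
Substitute into demand:
P* = 167 - 1*121/2 = 213/2

213/2


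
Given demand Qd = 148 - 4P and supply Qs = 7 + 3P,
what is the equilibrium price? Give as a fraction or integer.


At equilibrium, Qd = Qs.
148 - 4P = 7 + 3P
148 - 7 = 4P + 3P
141 = 7P
P* = 141/7 = 141/7

141/7


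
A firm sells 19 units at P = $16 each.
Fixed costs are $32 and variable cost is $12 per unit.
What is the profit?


Total Revenue = P * Q = 16 * 19 = $304
Total Cost = FC + VC*Q = 32 + 12*19 = $260
Profit = TR - TC = 304 - 260 = $44

$44


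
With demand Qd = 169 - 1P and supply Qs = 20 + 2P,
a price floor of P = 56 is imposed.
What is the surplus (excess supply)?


At P = 56:
Qd = 169 - 1*56 = 113
Qs = 20 + 2*56 = 132
Surplus = Qs - Qd = 132 - 113 = 19

19


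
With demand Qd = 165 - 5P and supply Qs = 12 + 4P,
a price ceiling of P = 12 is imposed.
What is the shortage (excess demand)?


At P = 12:
Qd = 165 - 5*12 = 105
Qs = 12 + 4*12 = 60
Shortage = Qd - Qs = 105 - 60 = 45

45


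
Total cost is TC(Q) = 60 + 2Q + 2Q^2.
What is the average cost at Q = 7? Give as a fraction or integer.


TC(7) = 60 + 2*7 + 2*7^2
TC(7) = 60 + 14 + 98 = 172
AC = TC/Q = 172/7 = 172/7

172/7


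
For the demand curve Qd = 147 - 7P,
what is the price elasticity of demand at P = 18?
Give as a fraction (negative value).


dQ/dP = -7
At P = 18: Q = 147 - 7*18 = 21
E = (dQ/dP)(P/Q) = (-7)(18/21) = -6

-6


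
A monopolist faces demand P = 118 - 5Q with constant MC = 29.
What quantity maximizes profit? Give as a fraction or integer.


TR = P*Q = (118 - 5Q)Q = 118Q - 5Q^2
MR = dTR/dQ = 118 - 10Q
Set MR = MC:
118 - 10Q = 29
89 = 10Q
Q* = 89/10 = 89/10

89/10


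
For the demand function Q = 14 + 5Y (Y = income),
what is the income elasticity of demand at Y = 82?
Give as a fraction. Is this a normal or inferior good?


dQ/dY = 5
At Y = 82: Q = 14 + 5*82 = 424
Ey = (dQ/dY)(Y/Q) = 5 * 82 / 424 = 205/212
Since Ey > 0, this is a normal good.

205/212 (normal good)


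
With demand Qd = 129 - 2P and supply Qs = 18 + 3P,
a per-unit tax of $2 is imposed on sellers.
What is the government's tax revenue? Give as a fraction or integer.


With tax on sellers, new supply: Qs' = 18 + 3(P - 2)
= 12 + 3P
New equilibrium quantity:
Q_new = 411/5
Tax revenue = tax * Q_new = 2 * 411/5 = 822/5

822/5


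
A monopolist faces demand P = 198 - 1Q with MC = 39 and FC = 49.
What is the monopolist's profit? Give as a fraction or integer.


MR = MC: 198 - 2Q = 39
Q* = 159/2
P* = 198 - 1*159/2 = 237/2
Profit = (P* - MC)*Q* - FC
= (237/2 - 39)*159/2 - 49
= 159/2*159/2 - 49
= 25281/4 - 49 = 25085/4

25085/4


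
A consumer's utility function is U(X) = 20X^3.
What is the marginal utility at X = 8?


MU = dU/dX = 20*3*X^(3-1)
MU = 60*X^2
At X = 8:
MU = 60 * 8^2
MU = 60 * 64 = 3840

3840


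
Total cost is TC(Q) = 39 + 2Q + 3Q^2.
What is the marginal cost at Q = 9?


MC = dTC/dQ = 2 + 2*3*Q
At Q = 9:
MC = 2 + 6*9
MC = 2 + 54 = 56

56


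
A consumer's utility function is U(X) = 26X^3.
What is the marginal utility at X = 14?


MU = dU/dX = 26*3*X^(3-1)
MU = 78*X^2
At X = 14:
MU = 78 * 14^2
MU = 78 * 196 = 15288

15288


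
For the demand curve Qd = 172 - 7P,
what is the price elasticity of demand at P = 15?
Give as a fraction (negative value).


dQ/dP = -7
At P = 15: Q = 172 - 7*15 = 67
E = (dQ/dP)(P/Q) = (-7)(15/67) = -105/67

-105/67


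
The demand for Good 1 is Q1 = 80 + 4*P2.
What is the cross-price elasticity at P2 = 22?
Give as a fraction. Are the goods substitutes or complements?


dQ1/dP2 = 4
At P2 = 22: Q1 = 80 + 4*22 = 168
Exy = (dQ1/dP2)(P2/Q1) = 4 * 22 / 168 = 11/21
Since Exy > 0, the goods are substitutes.

11/21 (substitutes)


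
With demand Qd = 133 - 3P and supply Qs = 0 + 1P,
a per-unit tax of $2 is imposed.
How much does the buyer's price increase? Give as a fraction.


With a per-unit tax, the buyer's price increase depends on relative slopes.
Supply slope: d = 1, Demand slope: b = 3
Buyer's price increase = d * tax / (b + d)
= 1 * 2 / (3 + 1)
= 2 / 4 = 1/2

1/2


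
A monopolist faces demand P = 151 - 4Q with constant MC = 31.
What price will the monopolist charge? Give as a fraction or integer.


MR = 151 - 8Q
Set MR = MC: 151 - 8Q = 31
Q* = 15
Substitute into demand:
P* = 151 - 4*15 = 91

91


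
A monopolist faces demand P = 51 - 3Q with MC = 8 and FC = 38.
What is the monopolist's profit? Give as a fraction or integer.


MR = MC: 51 - 6Q = 8
Q* = 43/6
P* = 51 - 3*43/6 = 59/2
Profit = (P* - MC)*Q* - FC
= (59/2 - 8)*43/6 - 38
= 43/2*43/6 - 38
= 1849/12 - 38 = 1393/12

1393/12


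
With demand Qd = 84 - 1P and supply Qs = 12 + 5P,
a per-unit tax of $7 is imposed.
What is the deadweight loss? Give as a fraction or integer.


Pre-tax equilibrium quantity: Q* = 72
Post-tax equilibrium quantity: Q_tax = 397/6
Reduction in quantity: Q* - Q_tax = 35/6
DWL = (1/2) * tax * (Q* - Q_tax)
DWL = (1/2) * 7 * 35/6 = 245/12

245/12


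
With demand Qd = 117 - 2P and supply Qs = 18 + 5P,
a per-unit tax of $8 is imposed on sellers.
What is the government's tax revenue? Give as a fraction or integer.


With tax on sellers, new supply: Qs' = 18 + 5(P - 8)
= 5P - 22
New equilibrium quantity:
Q_new = 541/7
Tax revenue = tax * Q_new = 8 * 541/7 = 4328/7

4328/7


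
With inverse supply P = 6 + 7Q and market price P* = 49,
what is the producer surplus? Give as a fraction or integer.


Minimum supply price (at Q=0): P_min = 6
Quantity supplied at P* = 49:
Q* = (49 - 6)/7 = 43/7
PS = (1/2) * Q* * (P* - P_min)
PS = (1/2) * 43/7 * (49 - 6)
PS = (1/2) * 43/7 * 43 = 1849/14

1849/14


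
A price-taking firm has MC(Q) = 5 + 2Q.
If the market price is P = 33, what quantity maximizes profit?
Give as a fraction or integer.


In perfect competition, profit is maximized where P = MC.
33 = 5 + 2Q
28 = 2Q
Q* = 28/2 = 14

14


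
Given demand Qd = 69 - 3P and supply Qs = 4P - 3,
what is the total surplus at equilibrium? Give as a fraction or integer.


Find equilibrium: 69 - 3P = 4P - 3
69 + 3 = 7P
P* = 72/7 = 72/7
Q* = 4*72/7 - 3 = 267/7
Inverse demand: P = 23 - Q/3, so P_max = 23
Inverse supply: P = 3/4 + Q/4, so P_min = 3/4
CS = (1/2) * 267/7 * (23 - 72/7) = 23763/98
PS = (1/2) * 267/7 * (72/7 - 3/4) = 71289/392
TS = CS + PS = 23763/98 + 71289/392 = 23763/56

23763/56


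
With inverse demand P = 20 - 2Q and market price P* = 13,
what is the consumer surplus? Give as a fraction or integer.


Maximum willingness to pay (at Q=0): P_max = 20
Quantity demanded at P* = 13:
Q* = (20 - 13)/2 = 7/2
CS = (1/2) * Q* * (P_max - P*)
CS = (1/2) * 7/2 * (20 - 13)
CS = (1/2) * 7/2 * 7 = 49/4

49/4


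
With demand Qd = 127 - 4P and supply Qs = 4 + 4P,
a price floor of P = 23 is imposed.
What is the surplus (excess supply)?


At P = 23:
Qd = 127 - 4*23 = 35
Qs = 4 + 4*23 = 96
Surplus = Qs - Qd = 96 - 35 = 61

61


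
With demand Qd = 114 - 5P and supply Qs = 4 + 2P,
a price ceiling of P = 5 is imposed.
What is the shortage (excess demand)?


At P = 5:
Qd = 114 - 5*5 = 89
Qs = 4 + 2*5 = 14
Shortage = Qd - Qs = 89 - 14 = 75

75


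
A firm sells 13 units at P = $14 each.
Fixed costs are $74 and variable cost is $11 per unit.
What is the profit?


Total Revenue = P * Q = 14 * 13 = $182
Total Cost = FC + VC*Q = 74 + 11*13 = $217
Profit = TR - TC = 182 - 217 = $-35

$-35


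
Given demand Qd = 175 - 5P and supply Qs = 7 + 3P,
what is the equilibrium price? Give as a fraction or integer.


At equilibrium, Qd = Qs.
175 - 5P = 7 + 3P
175 - 7 = 5P + 3P
168 = 8P
P* = 168/8 = 21

21


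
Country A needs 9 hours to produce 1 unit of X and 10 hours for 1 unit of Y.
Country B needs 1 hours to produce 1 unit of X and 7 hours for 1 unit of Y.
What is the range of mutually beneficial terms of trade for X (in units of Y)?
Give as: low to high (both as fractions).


Opportunity cost of X for Country A = hours_X / hours_Y = 9/10 = 9/10 units of Y
Opportunity cost of X for Country B = hours_X / hours_Y = 1/7 = 1/7 units of Y
Terms of trade must be between the two opportunity costs.
Range: 1/7 to 9/10

1/7 to 9/10


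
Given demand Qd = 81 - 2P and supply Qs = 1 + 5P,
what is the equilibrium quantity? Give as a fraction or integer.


First find equilibrium price:
81 - 2P = 1 + 5P
P* = 80/7 = 80/7
Then substitute into demand:
Q* = 81 - 2 * 80/7 = 407/7

407/7


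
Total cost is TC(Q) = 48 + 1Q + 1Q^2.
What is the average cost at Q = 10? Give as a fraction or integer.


TC(10) = 48 + 1*10 + 1*10^2
TC(10) = 48 + 10 + 100 = 158
AC = TC/Q = 158/10 = 79/5

79/5


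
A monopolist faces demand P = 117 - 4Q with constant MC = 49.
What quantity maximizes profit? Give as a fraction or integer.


TR = P*Q = (117 - 4Q)Q = 117Q - 4Q^2
MR = dTR/dQ = 117 - 8Q
Set MR = MC:
117 - 8Q = 49
68 = 8Q
Q* = 68/8 = 17/2

17/2


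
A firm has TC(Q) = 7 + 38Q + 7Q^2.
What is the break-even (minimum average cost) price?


AC(Q) = 7/Q + 38 + 7Q
To minimize: dAC/dQ = -7/Q^2 + 7 = 0
Q^2 = 7/7 = 1
Q* = 1
Min AC = 7/1 + 38 + 7*1
Min AC = 7 + 38 + 7 = 52

52


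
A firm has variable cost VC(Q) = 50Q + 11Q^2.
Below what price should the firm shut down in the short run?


AVC(Q) = VC(Q)/Q = 50 + 11Q
AVC is increasing in Q, so minimum AVC is at Q -> 0+.
Min AVC = 50
The firm should shut down if P < 50.

50


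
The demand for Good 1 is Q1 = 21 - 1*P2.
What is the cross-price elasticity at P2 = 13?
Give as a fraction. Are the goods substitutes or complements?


dQ1/dP2 = -1
At P2 = 13: Q1 = 21 - 1*13 = 8
Exy = (dQ1/dP2)(P2/Q1) = -1 * 13 / 8 = -13/8
Since Exy < 0, the goods are complements.

-13/8 (complements)


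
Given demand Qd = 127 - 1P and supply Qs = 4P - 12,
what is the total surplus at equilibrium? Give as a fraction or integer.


Find equilibrium: 127 - 1P = 4P - 12
127 + 12 = 5P
P* = 139/5 = 139/5
Q* = 4*139/5 - 12 = 496/5
Inverse demand: P = 127 - Q/1, so P_max = 127
Inverse supply: P = 3 + Q/4, so P_min = 3
CS = (1/2) * 496/5 * (127 - 139/5) = 123008/25
PS = (1/2) * 496/5 * (139/5 - 3) = 30752/25
TS = CS + PS = 123008/25 + 30752/25 = 30752/5

30752/5


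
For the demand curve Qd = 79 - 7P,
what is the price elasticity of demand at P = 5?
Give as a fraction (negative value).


dQ/dP = -7
At P = 5: Q = 79 - 7*5 = 44
E = (dQ/dP)(P/Q) = (-7)(5/44) = -35/44

-35/44


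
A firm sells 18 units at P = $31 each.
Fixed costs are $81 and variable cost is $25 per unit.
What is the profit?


Total Revenue = P * Q = 31 * 18 = $558
Total Cost = FC + VC*Q = 81 + 25*18 = $531
Profit = TR - TC = 558 - 531 = $27

$27


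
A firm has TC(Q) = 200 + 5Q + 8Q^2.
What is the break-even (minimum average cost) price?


AC(Q) = 200/Q + 5 + 8Q
To minimize: dAC/dQ = -200/Q^2 + 8 = 0
Q^2 = 200/8 = 25
Q* = 5
Min AC = 200/5 + 5 + 8*5
Min AC = 40 + 5 + 40 = 85

85


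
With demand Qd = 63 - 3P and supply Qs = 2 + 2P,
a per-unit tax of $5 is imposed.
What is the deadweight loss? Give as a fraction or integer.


Pre-tax equilibrium quantity: Q* = 132/5
Post-tax equilibrium quantity: Q_tax = 102/5
Reduction in quantity: Q* - Q_tax = 6
DWL = (1/2) * tax * (Q* - Q_tax)
DWL = (1/2) * 5 * 6 = 15

15


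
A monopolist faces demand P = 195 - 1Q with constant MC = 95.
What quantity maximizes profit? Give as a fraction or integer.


TR = P*Q = (195 - 1Q)Q = 195Q - 1Q^2
MR = dTR/dQ = 195 - 2Q
Set MR = MC:
195 - 2Q = 95
100 = 2Q
Q* = 100/2 = 50

50


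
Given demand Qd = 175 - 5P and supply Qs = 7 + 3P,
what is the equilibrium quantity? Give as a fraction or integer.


First find equilibrium price:
175 - 5P = 7 + 3P
P* = 168/8 = 21
Then substitute into demand:
Q* = 175 - 5 * 21 = 70

70


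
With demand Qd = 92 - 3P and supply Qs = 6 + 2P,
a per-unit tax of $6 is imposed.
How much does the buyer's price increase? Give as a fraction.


With a per-unit tax, the buyer's price increase depends on relative slopes.
Supply slope: d = 2, Demand slope: b = 3
Buyer's price increase = d * tax / (b + d)
= 2 * 6 / (3 + 2)
= 12 / 5 = 12/5

12/5


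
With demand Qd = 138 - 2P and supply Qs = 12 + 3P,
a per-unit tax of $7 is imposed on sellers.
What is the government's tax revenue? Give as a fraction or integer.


With tax on sellers, new supply: Qs' = 12 + 3(P - 7)
= 3P - 9
New equilibrium quantity:
Q_new = 396/5
Tax revenue = tax * Q_new = 7 * 396/5 = 2772/5

2772/5


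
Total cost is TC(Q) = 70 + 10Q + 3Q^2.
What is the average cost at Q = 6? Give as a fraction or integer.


TC(6) = 70 + 10*6 + 3*6^2
TC(6) = 70 + 60 + 108 = 238
AC = TC/Q = 238/6 = 119/3

119/3


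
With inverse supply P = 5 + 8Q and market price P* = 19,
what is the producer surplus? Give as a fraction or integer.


Minimum supply price (at Q=0): P_min = 5
Quantity supplied at P* = 19:
Q* = (19 - 5)/8 = 7/4
PS = (1/2) * Q* * (P* - P_min)
PS = (1/2) * 7/4 * (19 - 5)
PS = (1/2) * 7/4 * 14 = 49/4

49/4


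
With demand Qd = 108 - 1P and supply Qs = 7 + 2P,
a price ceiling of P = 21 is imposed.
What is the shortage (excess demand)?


At P = 21:
Qd = 108 - 1*21 = 87
Qs = 7 + 2*21 = 49
Shortage = Qd - Qs = 87 - 49 = 38

38


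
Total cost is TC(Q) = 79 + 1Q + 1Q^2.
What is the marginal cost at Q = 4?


MC = dTC/dQ = 1 + 2*1*Q
At Q = 4:
MC = 1 + 2*4
MC = 1 + 8 = 9

9


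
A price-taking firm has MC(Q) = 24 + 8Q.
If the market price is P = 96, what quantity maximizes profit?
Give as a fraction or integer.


In perfect competition, profit is maximized where P = MC.
96 = 24 + 8Q
72 = 8Q
Q* = 72/8 = 9

9


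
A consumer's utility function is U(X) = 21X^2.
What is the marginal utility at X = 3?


MU = dU/dX = 21*2*X^(2-1)
MU = 42*X^1
At X = 3:
MU = 42 * 3^1
MU = 42 * 3 = 126

126


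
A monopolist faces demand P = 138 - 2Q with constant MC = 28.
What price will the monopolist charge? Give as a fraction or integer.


MR = 138 - 4Q
Set MR = MC: 138 - 4Q = 28
Q* = 55/2
Substitute into demand:
P* = 138 - 2*55/2 = 83

83


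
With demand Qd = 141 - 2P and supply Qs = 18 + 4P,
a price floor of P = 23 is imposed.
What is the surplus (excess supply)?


At P = 23:
Qd = 141 - 2*23 = 95
Qs = 18 + 4*23 = 110
Surplus = Qs - Qd = 110 - 95 = 15

15


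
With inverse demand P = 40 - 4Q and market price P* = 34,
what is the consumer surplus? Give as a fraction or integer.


Maximum willingness to pay (at Q=0): P_max = 40
Quantity demanded at P* = 34:
Q* = (40 - 34)/4 = 3/2
CS = (1/2) * Q* * (P_max - P*)
CS = (1/2) * 3/2 * (40 - 34)
CS = (1/2) * 3/2 * 6 = 9/2

9/2


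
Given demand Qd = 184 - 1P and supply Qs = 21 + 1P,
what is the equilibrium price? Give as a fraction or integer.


At equilibrium, Qd = Qs.
184 - 1P = 21 + 1P
184 - 21 = 1P + 1P
163 = 2P
P* = 163/2 = 163/2

163/2


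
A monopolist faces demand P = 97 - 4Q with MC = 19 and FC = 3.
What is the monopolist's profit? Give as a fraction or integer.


MR = MC: 97 - 8Q = 19
Q* = 39/4
P* = 97 - 4*39/4 = 58
Profit = (P* - MC)*Q* - FC
= (58 - 19)*39/4 - 3
= 39*39/4 - 3
= 1521/4 - 3 = 1509/4

1509/4


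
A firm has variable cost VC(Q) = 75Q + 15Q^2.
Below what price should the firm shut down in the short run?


AVC(Q) = VC(Q)/Q = 75 + 15Q
AVC is increasing in Q, so minimum AVC is at Q -> 0+.
Min AVC = 75
The firm should shut down if P < 75.

75


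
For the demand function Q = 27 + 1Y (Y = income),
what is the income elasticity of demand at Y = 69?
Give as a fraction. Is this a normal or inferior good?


dQ/dY = 1
At Y = 69: Q = 27 + 1*69 = 96
Ey = (dQ/dY)(Y/Q) = 1 * 69 / 96 = 23/32
Since Ey > 0, this is a normal good.

23/32 (normal good)


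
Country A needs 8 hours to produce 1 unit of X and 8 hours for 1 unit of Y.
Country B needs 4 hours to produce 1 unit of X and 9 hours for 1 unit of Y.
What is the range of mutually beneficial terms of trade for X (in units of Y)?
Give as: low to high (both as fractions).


Opportunity cost of X for Country A = hours_X / hours_Y = 8/8 = 1 units of Y
Opportunity cost of X for Country B = hours_X / hours_Y = 4/9 = 4/9 units of Y
Terms of trade must be between the two opportunity costs.
Range: 4/9 to 1

4/9 to 1


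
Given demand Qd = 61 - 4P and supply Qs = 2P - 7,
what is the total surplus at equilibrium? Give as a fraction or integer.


Find equilibrium: 61 - 4P = 2P - 7
61 + 7 = 6P
P* = 68/6 = 34/3
Q* = 2*34/3 - 7 = 47/3
Inverse demand: P = 61/4 - Q/4, so P_max = 61/4
Inverse supply: P = 7/2 + Q/2, so P_min = 7/2
CS = (1/2) * 47/3 * (61/4 - 34/3) = 2209/72
PS = (1/2) * 47/3 * (34/3 - 7/2) = 2209/36
TS = CS + PS = 2209/72 + 2209/36 = 2209/24

2209/24


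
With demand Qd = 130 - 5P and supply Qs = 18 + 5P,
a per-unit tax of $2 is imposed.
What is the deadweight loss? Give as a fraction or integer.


Pre-tax equilibrium quantity: Q* = 74
Post-tax equilibrium quantity: Q_tax = 69
Reduction in quantity: Q* - Q_tax = 5
DWL = (1/2) * tax * (Q* - Q_tax)
DWL = (1/2) * 2 * 5 = 5

5


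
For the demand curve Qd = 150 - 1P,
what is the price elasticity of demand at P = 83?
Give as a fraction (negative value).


dQ/dP = -1
At P = 83: Q = 150 - 1*83 = 67
E = (dQ/dP)(P/Q) = (-1)(83/67) = -83/67

-83/67


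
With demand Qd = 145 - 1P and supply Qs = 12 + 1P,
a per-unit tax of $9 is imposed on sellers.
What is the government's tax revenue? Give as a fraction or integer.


With tax on sellers, new supply: Qs' = 12 + 1(P - 9)
= 3 + 1P
New equilibrium quantity:
Q_new = 74
Tax revenue = tax * Q_new = 9 * 74 = 666

666


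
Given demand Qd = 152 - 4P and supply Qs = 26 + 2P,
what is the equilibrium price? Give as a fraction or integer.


At equilibrium, Qd = Qs.
152 - 4P = 26 + 2P
152 - 26 = 4P + 2P
126 = 6P
P* = 126/6 = 21

21


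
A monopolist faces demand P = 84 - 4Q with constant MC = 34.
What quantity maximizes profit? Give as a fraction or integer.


TR = P*Q = (84 - 4Q)Q = 84Q - 4Q^2
MR = dTR/dQ = 84 - 8Q
Set MR = MC:
84 - 8Q = 34
50 = 8Q
Q* = 50/8 = 25/4

25/4


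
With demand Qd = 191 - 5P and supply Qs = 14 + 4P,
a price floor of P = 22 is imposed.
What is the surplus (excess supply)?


At P = 22:
Qd = 191 - 5*22 = 81
Qs = 14 + 4*22 = 102
Surplus = Qs - Qd = 102 - 81 = 21

21


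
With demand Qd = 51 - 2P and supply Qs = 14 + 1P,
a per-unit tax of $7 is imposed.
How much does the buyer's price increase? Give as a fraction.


With a per-unit tax, the buyer's price increase depends on relative slopes.
Supply slope: d = 1, Demand slope: b = 2
Buyer's price increase = d * tax / (b + d)
= 1 * 7 / (2 + 1)
= 7 / 3 = 7/3

7/3


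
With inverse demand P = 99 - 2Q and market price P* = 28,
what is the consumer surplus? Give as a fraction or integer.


Maximum willingness to pay (at Q=0): P_max = 99
Quantity demanded at P* = 28:
Q* = (99 - 28)/2 = 71/2
CS = (1/2) * Q* * (P_max - P*)
CS = (1/2) * 71/2 * (99 - 28)
CS = (1/2) * 71/2 * 71 = 5041/4

5041/4


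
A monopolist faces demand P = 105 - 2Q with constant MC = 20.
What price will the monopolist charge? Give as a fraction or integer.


MR = 105 - 4Q
Set MR = MC: 105 - 4Q = 20
Q* = 85/4
Substitute into demand:
P* = 105 - 2*85/4 = 125/2

125/2


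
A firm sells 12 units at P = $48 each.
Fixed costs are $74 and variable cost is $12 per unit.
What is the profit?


Total Revenue = P * Q = 48 * 12 = $576
Total Cost = FC + VC*Q = 74 + 12*12 = $218
Profit = TR - TC = 576 - 218 = $358

$358


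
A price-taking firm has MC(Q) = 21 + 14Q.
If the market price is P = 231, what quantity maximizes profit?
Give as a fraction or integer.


In perfect competition, profit is maximized where P = MC.
231 = 21 + 14Q
210 = 14Q
Q* = 210/14 = 15

15


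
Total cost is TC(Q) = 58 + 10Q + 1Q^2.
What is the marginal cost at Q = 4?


MC = dTC/dQ = 10 + 2*1*Q
At Q = 4:
MC = 10 + 2*4
MC = 10 + 8 = 18

18


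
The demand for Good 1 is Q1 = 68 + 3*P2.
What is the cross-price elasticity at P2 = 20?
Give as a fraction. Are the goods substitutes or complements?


dQ1/dP2 = 3
At P2 = 20: Q1 = 68 + 3*20 = 128
Exy = (dQ1/dP2)(P2/Q1) = 3 * 20 / 128 = 15/32
Since Exy > 0, the goods are substitutes.

15/32 (substitutes)


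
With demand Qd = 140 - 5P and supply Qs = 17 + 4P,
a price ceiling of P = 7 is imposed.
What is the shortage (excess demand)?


At P = 7:
Qd = 140 - 5*7 = 105
Qs = 17 + 4*7 = 45
Shortage = Qd - Qs = 105 - 45 = 60

60


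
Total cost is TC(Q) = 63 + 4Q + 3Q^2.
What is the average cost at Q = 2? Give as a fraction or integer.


TC(2) = 63 + 4*2 + 3*2^2
TC(2) = 63 + 8 + 12 = 83
AC = TC/Q = 83/2 = 83/2

83/2


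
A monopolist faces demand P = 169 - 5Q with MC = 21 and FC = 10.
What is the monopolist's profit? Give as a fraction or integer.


MR = MC: 169 - 10Q = 21
Q* = 74/5
P* = 169 - 5*74/5 = 95
Profit = (P* - MC)*Q* - FC
= (95 - 21)*74/5 - 10
= 74*74/5 - 10
= 5476/5 - 10 = 5426/5

5426/5


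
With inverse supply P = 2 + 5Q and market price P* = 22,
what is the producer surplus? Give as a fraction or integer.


Minimum supply price (at Q=0): P_min = 2
Quantity supplied at P* = 22:
Q* = (22 - 2)/5 = 4
PS = (1/2) * Q* * (P* - P_min)
PS = (1/2) * 4 * (22 - 2)
PS = (1/2) * 4 * 20 = 40

40


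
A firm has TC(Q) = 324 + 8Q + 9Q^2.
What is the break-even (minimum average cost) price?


AC(Q) = 324/Q + 8 + 9Q
To minimize: dAC/dQ = -324/Q^2 + 9 = 0
Q^2 = 324/9 = 36
Q* = 6
Min AC = 324/6 + 8 + 9*6
Min AC = 54 + 8 + 54 = 116

116


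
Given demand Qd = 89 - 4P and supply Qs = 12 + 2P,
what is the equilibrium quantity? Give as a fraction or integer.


First find equilibrium price:
89 - 4P = 12 + 2P
P* = 77/6 = 77/6
Then substitute into demand:
Q* = 89 - 4 * 77/6 = 113/3

113/3


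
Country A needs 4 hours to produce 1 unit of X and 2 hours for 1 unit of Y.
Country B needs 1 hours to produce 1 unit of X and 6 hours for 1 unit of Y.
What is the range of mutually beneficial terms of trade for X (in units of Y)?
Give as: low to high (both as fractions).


Opportunity cost of X for Country A = hours_X / hours_Y = 4/2 = 2 units of Y
Opportunity cost of X for Country B = hours_X / hours_Y = 1/6 = 1/6 units of Y
Terms of trade must be between the two opportunity costs.
Range: 1/6 to 2

1/6 to 2


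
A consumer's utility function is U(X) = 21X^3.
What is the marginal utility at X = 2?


MU = dU/dX = 21*3*X^(3-1)
MU = 63*X^2
At X = 2:
MU = 63 * 2^2
MU = 63 * 4 = 252

252


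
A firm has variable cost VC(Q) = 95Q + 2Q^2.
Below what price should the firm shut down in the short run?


AVC(Q) = VC(Q)/Q = 95 + 2Q
AVC is increasing in Q, so minimum AVC is at Q -> 0+.
Min AVC = 95
The firm should shut down if P < 95.

95


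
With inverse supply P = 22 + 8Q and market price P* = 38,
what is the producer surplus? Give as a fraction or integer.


Minimum supply price (at Q=0): P_min = 22
Quantity supplied at P* = 38:
Q* = (38 - 22)/8 = 2
PS = (1/2) * Q* * (P* - P_min)
PS = (1/2) * 2 * (38 - 22)
PS = (1/2) * 2 * 16 = 16

16


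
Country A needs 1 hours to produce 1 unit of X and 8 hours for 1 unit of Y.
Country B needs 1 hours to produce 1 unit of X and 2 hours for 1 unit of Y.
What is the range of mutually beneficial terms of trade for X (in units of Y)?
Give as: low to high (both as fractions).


Opportunity cost of X for Country A = hours_X / hours_Y = 1/8 = 1/8 units of Y
Opportunity cost of X for Country B = hours_X / hours_Y = 1/2 = 1/2 units of Y
Terms of trade must be between the two opportunity costs.
Range: 1/8 to 1/2

1/8 to 1/2


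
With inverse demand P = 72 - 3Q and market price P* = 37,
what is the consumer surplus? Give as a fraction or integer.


Maximum willingness to pay (at Q=0): P_max = 72
Quantity demanded at P* = 37:
Q* = (72 - 37)/3 = 35/3
CS = (1/2) * Q* * (P_max - P*)
CS = (1/2) * 35/3 * (72 - 37)
CS = (1/2) * 35/3 * 35 = 1225/6

1225/6


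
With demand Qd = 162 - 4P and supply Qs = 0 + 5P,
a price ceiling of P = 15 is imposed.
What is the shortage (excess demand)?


At P = 15:
Qd = 162 - 4*15 = 102
Qs = 0 + 5*15 = 75
Shortage = Qd - Qs = 102 - 75 = 27

27


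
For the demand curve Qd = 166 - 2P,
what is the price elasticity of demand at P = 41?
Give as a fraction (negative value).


dQ/dP = -2
At P = 41: Q = 166 - 2*41 = 84
E = (dQ/dP)(P/Q) = (-2)(41/84) = -41/42

-41/42


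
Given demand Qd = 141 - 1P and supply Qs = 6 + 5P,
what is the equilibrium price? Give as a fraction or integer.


At equilibrium, Qd = Qs.
141 - 1P = 6 + 5P
141 - 6 = 1P + 5P
135 = 6P
P* = 135/6 = 45/2

45/2


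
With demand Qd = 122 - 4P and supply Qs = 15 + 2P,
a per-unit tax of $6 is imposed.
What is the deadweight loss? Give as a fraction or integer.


Pre-tax equilibrium quantity: Q* = 152/3
Post-tax equilibrium quantity: Q_tax = 128/3
Reduction in quantity: Q* - Q_tax = 8
DWL = (1/2) * tax * (Q* - Q_tax)
DWL = (1/2) * 6 * 8 = 24

24


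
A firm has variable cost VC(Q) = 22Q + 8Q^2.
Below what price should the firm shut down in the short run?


AVC(Q) = VC(Q)/Q = 22 + 8Q
AVC is increasing in Q, so minimum AVC is at Q -> 0+.
Min AVC = 22
The firm should shut down if P < 22.

22


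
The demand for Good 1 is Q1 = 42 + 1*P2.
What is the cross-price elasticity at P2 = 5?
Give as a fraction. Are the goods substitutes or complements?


dQ1/dP2 = 1
At P2 = 5: Q1 = 42 + 1*5 = 47
Exy = (dQ1/dP2)(P2/Q1) = 1 * 5 / 47 = 5/47
Since Exy > 0, the goods are substitutes.

5/47 (substitutes)


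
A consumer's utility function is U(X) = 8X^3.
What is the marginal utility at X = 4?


MU = dU/dX = 8*3*X^(3-1)
MU = 24*X^2
At X = 4:
MU = 24 * 4^2
MU = 24 * 16 = 384

384


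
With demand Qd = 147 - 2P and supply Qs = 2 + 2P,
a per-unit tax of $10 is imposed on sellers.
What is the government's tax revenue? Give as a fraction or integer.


With tax on sellers, new supply: Qs' = 2 + 2(P - 10)
= 2P - 18
New equilibrium quantity:
Q_new = 129/2
Tax revenue = tax * Q_new = 10 * 129/2 = 645

645


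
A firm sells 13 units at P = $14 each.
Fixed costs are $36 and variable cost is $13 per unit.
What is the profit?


Total Revenue = P * Q = 14 * 13 = $182
Total Cost = FC + VC*Q = 36 + 13*13 = $205
Profit = TR - TC = 182 - 205 = $-23

$-23


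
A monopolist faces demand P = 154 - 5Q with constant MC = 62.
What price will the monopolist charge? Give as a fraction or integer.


MR = 154 - 10Q
Set MR = MC: 154 - 10Q = 62
Q* = 46/5
Substitute into demand:
P* = 154 - 5*46/5 = 108

108


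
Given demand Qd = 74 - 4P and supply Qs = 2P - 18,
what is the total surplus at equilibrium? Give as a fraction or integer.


Find equilibrium: 74 - 4P = 2P - 18
74 + 18 = 6P
P* = 92/6 = 46/3
Q* = 2*46/3 - 18 = 38/3
Inverse demand: P = 37/2 - Q/4, so P_max = 37/2
Inverse supply: P = 9 + Q/2, so P_min = 9
CS = (1/2) * 38/3 * (37/2 - 46/3) = 361/18
PS = (1/2) * 38/3 * (46/3 - 9) = 361/9
TS = CS + PS = 361/18 + 361/9 = 361/6

361/6


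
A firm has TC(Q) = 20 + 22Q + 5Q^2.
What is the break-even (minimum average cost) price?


AC(Q) = 20/Q + 22 + 5Q
To minimize: dAC/dQ = -20/Q^2 + 5 = 0
Q^2 = 20/5 = 4
Q* = 2
Min AC = 20/2 + 22 + 5*2
Min AC = 10 + 22 + 10 = 42

42


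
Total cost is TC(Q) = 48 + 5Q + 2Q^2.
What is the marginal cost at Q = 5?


MC = dTC/dQ = 5 + 2*2*Q
At Q = 5:
MC = 5 + 4*5
MC = 5 + 20 = 25

25


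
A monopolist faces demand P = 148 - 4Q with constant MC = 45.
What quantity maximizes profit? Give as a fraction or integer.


TR = P*Q = (148 - 4Q)Q = 148Q - 4Q^2
MR = dTR/dQ = 148 - 8Q
Set MR = MC:
148 - 8Q = 45
103 = 8Q
Q* = 103/8 = 103/8

103/8


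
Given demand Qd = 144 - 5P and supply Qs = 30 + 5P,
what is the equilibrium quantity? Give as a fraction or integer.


First find equilibrium price:
144 - 5P = 30 + 5P
P* = 114/10 = 57/5
Then substitute into demand:
Q* = 144 - 5 * 57/5 = 87

87


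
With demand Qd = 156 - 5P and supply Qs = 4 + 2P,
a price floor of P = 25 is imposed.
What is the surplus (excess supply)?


At P = 25:
Qd = 156 - 5*25 = 31
Qs = 4 + 2*25 = 54
Surplus = Qs - Qd = 54 - 31 = 23

23


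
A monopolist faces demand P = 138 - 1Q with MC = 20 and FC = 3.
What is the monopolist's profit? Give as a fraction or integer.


MR = MC: 138 - 2Q = 20
Q* = 59
P* = 138 - 1*59 = 79
Profit = (P* - MC)*Q* - FC
= (79 - 20)*59 - 3
= 59*59 - 3
= 3481 - 3 = 3478

3478


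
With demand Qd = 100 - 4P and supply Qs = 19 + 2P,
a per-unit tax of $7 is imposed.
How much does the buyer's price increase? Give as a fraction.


With a per-unit tax, the buyer's price increase depends on relative slopes.
Supply slope: d = 2, Demand slope: b = 4
Buyer's price increase = d * tax / (b + d)
= 2 * 7 / (4 + 2)
= 14 / 6 = 7/3

7/3


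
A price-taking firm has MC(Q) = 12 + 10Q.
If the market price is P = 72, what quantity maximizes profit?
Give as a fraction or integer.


In perfect competition, profit is maximized where P = MC.
72 = 12 + 10Q
60 = 10Q
Q* = 60/10 = 6

6


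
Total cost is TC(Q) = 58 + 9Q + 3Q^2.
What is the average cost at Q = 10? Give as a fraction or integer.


TC(10) = 58 + 9*10 + 3*10^2
TC(10) = 58 + 90 + 300 = 448
AC = TC/Q = 448/10 = 224/5

224/5


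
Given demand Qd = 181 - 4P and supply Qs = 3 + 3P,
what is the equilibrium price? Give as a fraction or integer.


At equilibrium, Qd = Qs.
181 - 4P = 3 + 3P
181 - 3 = 4P + 3P
178 = 7P
P* = 178/7 = 178/7

178/7


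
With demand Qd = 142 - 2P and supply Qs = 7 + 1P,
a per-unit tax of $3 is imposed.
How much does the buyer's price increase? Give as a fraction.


With a per-unit tax, the buyer's price increase depends on relative slopes.
Supply slope: d = 1, Demand slope: b = 2
Buyer's price increase = d * tax / (b + d)
= 1 * 3 / (2 + 1)
= 3 / 3 = 1

1


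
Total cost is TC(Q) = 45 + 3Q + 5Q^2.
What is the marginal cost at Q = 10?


MC = dTC/dQ = 3 + 2*5*Q
At Q = 10:
MC = 3 + 10*10
MC = 3 + 100 = 103

103


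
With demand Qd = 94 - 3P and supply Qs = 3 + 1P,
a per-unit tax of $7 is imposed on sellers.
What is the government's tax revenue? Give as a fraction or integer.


With tax on sellers, new supply: Qs' = 3 + 1(P - 7)
= 1P - 4
New equilibrium quantity:
Q_new = 41/2
Tax revenue = tax * Q_new = 7 * 41/2 = 287/2

287/2


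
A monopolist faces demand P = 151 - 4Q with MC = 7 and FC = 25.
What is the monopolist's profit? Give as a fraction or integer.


MR = MC: 151 - 8Q = 7
Q* = 18
P* = 151 - 4*18 = 79
Profit = (P* - MC)*Q* - FC
= (79 - 7)*18 - 25
= 72*18 - 25
= 1296 - 25 = 1271

1271


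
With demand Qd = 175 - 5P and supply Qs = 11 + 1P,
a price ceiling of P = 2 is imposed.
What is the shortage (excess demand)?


At P = 2:
Qd = 175 - 5*2 = 165
Qs = 11 + 1*2 = 13
Shortage = Qd - Qs = 165 - 13 = 152

152


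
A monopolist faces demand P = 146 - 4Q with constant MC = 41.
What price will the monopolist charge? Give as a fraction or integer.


MR = 146 - 8Q
Set MR = MC: 146 - 8Q = 41
Q* = 105/8
Substitute into demand:
P* = 146 - 4*105/8 = 187/2

187/2


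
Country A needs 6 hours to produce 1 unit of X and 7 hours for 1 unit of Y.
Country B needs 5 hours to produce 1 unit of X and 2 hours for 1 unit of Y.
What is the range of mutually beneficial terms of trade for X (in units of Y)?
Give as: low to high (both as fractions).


Opportunity cost of X for Country A = hours_X / hours_Y = 6/7 = 6/7 units of Y
Opportunity cost of X for Country B = hours_X / hours_Y = 5/2 = 5/2 units of Y
Terms of trade must be between the two opportunity costs.
Range: 6/7 to 5/2

6/7 to 5/2
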